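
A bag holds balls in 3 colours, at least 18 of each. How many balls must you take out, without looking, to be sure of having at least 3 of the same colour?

You could draw 2 of every colour without reaching 3 of any — 6 in all.
One more forces 3 of some colour, so 6 + 1 = 7.

7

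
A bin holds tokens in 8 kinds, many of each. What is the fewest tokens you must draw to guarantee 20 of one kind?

In the worst case you draw 19 of each of the 8 kinds: 8 × 19 = 152.
One more forces 20 of some kind, so 152 + 1 = 153.

153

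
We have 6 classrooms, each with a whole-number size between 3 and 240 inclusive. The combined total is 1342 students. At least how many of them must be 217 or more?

Suppose at most 6 − j of them reach 217; then j values are ≤ 216 and the rest ≤ 240.
The total is then ≤ 216·j + 240·(6 − j) = 1440 − 24j. For this to be ≥ 1342 we need j ≤ 4, so at least 6 − 4 = 2 must reach 217.
Exactly 2 works: 2 values at 240 and 4 at 216 total 1344; lower one of the high values by 2 (still ≥ 217) to hit 1342.

2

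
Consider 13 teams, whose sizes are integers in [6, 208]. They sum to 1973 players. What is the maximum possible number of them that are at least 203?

If k of the values are ≥ 203, the total is ≥ 203k + 6(13 − k).
Setting 203k + 6(13 − k) ≤ 1973 gives 197k ≤ 1895, so k ≤ 9.
k = 9 is achieved by 9 values at 203 and 4 at 6, total 1851; add 122 to one value (staying below 203) to reach 1973.

9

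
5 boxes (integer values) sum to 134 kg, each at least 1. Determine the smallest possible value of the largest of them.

The average is 134/5 > 26, so not all 5 can be 26 or less; the largest is ≥ 27.
Achievable: 4 of them at 27 and 1 at 26 total 134.

27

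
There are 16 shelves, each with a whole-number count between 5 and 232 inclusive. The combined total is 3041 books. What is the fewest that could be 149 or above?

Each value short of 149 is at most 148, costing at least 232 − 148 = 84 against the maximum total of 3712.
We can afford to lose at most 3712 − 3041 = 671, so at most ⌊671/84⌋ = 7 fall short, and at least 9 are ≥ 149.
Exactly 9 works: 9 values at 232 and 7 at 148 total 3124; lower one of the high values by 83 (still ≥ 149) to hit 3041.

9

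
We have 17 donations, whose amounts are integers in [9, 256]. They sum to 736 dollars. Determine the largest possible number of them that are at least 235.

2

If k of the values are ≥ 235, the total is ≥ 235k + 9(17 − k).
Setting 235k + 9(17 − k) ≤ 736 gives 226k ≤ 583, so k ≤ 2.
k = 2 is achieved by 2 values at 235 and 15 at 9, total 605; add 131 to one value (staying below 235) to reach 736.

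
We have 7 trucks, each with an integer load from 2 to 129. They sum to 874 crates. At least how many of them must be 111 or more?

Each value short of 111 is at most 110, costing at least 129 − 110 = 19 against the maximum total of 903.
We can afford to lose at most 903 − 874 = 29, so at most ⌊29/19⌋ = 1 fall short, and at least 6 are ≥ 111.
Exactly 6 works: 6 values at 129 and 1 at 110 total 884; lower one of the high values by 10 (still ≥ 111) to hit 874.

6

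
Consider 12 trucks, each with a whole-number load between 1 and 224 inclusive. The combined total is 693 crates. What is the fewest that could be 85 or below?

4

Each value above 85 is at least 86, contributing at least 86 − 1 = 85 above the floor 1.
The sum exceeds the floor total 12 by 681, so at most ⌊681/85⌋ = 8 exceed 85, and at least 4 are ≤ 85.
Exactly 4 works: 4 values at 1 and 8 at 86 total 692; raise one of the low values by 1 (still ≤ 85) to hit 693.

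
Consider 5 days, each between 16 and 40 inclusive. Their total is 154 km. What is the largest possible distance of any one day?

40

Maximizing one value means minimizing the remaining 4.
The other 4 contribute at least 4 × 16 = 64, leaving at most 154 − 64 = 90.
But each day is capped at 40, so the maximum is 40.
Achievable: one at 40 and the other 4 totalling 114, which fits since 4 × 16 ≤ 114 ≤ 4 × 40.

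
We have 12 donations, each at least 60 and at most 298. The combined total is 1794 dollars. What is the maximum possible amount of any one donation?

Maximizing one value means minimizing the remaining 11.
The other 11 contribute at least 11 × 60 = 660, leaving at most 1794 − 660 = 1134.
But each donation is capped at 298, so the maximum is 298.
Achievable: one at 298 and the other 11 totalling 1496, which fits since 11 × 60 ≤ 1496 ≤ 11 × 298.

298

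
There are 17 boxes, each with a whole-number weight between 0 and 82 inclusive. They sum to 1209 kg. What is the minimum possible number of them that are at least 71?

2

Each value short of 71 is at most 70, costing at least 82 − 70 = 12 against the maximum total of 1394.
We can afford to lose at most 1394 − 1209 = 185, so at most ⌊185/12⌋ = 15 fall short, and at least 2 are ≥ 71.
Exactly 2 works: 2 values at 82 and 15 at 70 total 1214; lower one of the high values by 5 (still ≥ 71) to hit 1209.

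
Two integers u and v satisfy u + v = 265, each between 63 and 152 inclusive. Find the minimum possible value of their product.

Since u + v is fixed, pushing one of them to its bound minimizes the product.
The extreme feasible split is u = 113, v = 152, giving uv = 17176.

17176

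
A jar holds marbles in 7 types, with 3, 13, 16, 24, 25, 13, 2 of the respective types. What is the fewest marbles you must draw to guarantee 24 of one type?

94

In the worst case you take as many as possible of each type without reaching 24: 3 + 13 + 16 + 23 + 23 + 13 + 2 = 93.
The next one must give 24 of some type, so 93 + 1 = 94.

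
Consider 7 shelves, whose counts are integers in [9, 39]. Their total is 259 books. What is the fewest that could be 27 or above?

6

Each value short of 27 is at most 26, costing at least 39 − 26 = 13 against the maximum total of 273.
We can afford to lose at most 273 − 259 = 14, so at most ⌊14/13⌋ = 1 fall short, and at least 6 are ≥ 27.
Exactly 6 works: 6 values at 39 and 1 at 26 total 260; lower one of the high values by 1 (still ≥ 27) to hit 259.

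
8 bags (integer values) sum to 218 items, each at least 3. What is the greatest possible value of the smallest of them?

27

The 8 values sum to 218, so their minimum is at most ⌊218/8⌋ = 27.
Achievable: 6 of them at 27 and 2 at 28 total 218.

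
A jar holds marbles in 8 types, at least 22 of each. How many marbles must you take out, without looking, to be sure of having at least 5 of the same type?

In the worst case you draw 4 of each of the 8 types: 8 × 4 = 32.
One more forces 5 of some type, so 32 + 1 = 33.

33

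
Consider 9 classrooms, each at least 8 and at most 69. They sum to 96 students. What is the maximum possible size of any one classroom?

32

Maximizing one value means minimizing the remaining 8.
The other 8 contribute at least 8 × 8 = 64, leaving at most 96 − 64 = 32.
Since 32 ≤ 69, this is achievable: one at 32 and 8 at 8.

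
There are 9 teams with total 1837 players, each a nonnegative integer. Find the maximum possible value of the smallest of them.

The average is 1837/9 < 205, so some value is ≤ 204.
Taking 8 copies of 204 and 1 copy of 205 gives exactly 1837, so 204 is attained.

204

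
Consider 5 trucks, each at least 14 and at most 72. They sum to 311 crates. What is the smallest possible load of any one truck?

Minimizing one value means maximizing the remaining 4.
The other 4 contribute at most 4 × 72 = 288, leaving at least 311 − 288 = 23.
Since 23 ≥ 14, this is achievable: one at 23 and 4 at 72.

23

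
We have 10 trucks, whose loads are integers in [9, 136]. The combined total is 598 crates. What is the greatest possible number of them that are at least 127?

4

With k values at 127 or above and the rest at least 9, the sum is at least 90 + 118k.
Since the sum is 598, we need 118k ≤ 508, i.e. k ≤ 4.
k = 4 is achieved by 4 values at 127 and 6 at 9, total 562; add 36 to one value (staying below 127) to reach 598.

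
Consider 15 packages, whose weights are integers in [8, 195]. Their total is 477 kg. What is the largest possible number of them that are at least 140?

Suppose k of them are at least 140. Those contribute at least 140 each and the other 15 − k at least 8 each.
So the total is at least 140k + 8(15 − k) = 120 + 132k. This must be ≤ 477, giving k ≤ 2.
k = 2 is achieved by 2 values at 140 and 13 at 8, total 384; add 93 to one value (staying below 140) to reach 477.

2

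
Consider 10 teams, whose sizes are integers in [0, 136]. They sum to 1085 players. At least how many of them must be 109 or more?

1

Suppose at most 10 − j of them reach 109; then j values are ≤ 108 and the rest ≤ 136.
The total is then ≤ 108·j + 136·(10 − j) = 1360 − 28j. For this to be ≥ 1085 we need j ≤ 9, so at least 10 − 9 = 1 must reach 109.
Exactly 1 works: 1 value at 136 and 9 at 108 total 1108; lower one of the high values by 23 (still ≥ 109) to hit 1085.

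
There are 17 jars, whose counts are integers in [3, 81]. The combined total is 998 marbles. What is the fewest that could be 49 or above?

6

Suppose at most 17 − j of them reach 49; then j values are ≤ 48 and the rest ≤ 81.
The total is then ≤ 48·j + 81·(17 − j) = 1377 − 33j. For this to be ≥ 998 we need j ≤ 11, so at least 17 − 11 = 6 must reach 49.
Exactly 6 works: 6 values at 81 and 11 at 48 total 1014; lower one of the high values by 16 (still ≥ 49) to hit 998.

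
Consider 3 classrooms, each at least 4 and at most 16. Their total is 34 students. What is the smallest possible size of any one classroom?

Minimizing one value means maximizing the remaining 2.
The other 2 can take up 2 × 16 = 32 ≥ 34 − 4, so one classroom can sit at its floor of 4.
Achievable: one at 4 and the other 2 totalling 30, which fits since 2 × 4 ≤ 30 ≤ 2 × 16.

4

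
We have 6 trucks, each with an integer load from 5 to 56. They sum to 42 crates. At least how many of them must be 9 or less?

4

If only k of them are at most 9, the other 6 − k are at least 10, so the total is at least (6 − k)·10 + k·5.
This is ≤ 42, so (6 − k)·10 + 5k ≤ 42, which gives k ≥ 4.
Exactly 4 works: 4 values at 5 and 2 at 10 total 40; raise one of the low values by 2 (still ≤ 9) to hit 42.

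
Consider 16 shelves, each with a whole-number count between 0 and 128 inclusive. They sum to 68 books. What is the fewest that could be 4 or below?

If only k of them are at most 4, the other 16 − k are at least 5, so the total is at least (16 − k)·5 + k·0.
This is ≤ 68, so (16 − k)·5 + 0k ≤ 68, which gives k ≥ 3.
Exactly 3 works: 3 values at 0 and 13 at 5 total 65; raise one of the low values by 3 (still ≤ 4) to hit 68.

3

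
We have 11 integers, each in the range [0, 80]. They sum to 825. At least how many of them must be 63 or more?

8

Each value short of 63 is at most 62, costing at least 80 − 62 = 18 against the maximum total of 880.
We can afford to lose at most 880 − 825 = 55, so at most ⌊55/18⌋ = 3 fall short, and at least 8 are ≥ 63.
Exactly 8 works: 8 values at 80 and 3 at 62 total 826; lower one of the high values by 1 (still ≥ 63) to hit 825.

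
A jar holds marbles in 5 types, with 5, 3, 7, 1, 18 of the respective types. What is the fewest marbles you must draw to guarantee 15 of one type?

31

In the worst case you take as many as possible of each type without reaching 15: 5 + 3 + 7 + 1 + 14 = 30.
The next one must give 15 of some type, so 30 + 1 = 31.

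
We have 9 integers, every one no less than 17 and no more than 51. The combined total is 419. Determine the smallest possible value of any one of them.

To make one integer as small as possible, make the other 8 as large as possible.
The other 8 can take up 8 × 51 = 408 ≥ 419 − 17, so one integer can sit at its floor of 17.
Achievable: one at 17 and the other 8 totalling 402, which fits since 8 × 17 ≤ 402 ≤ 8 × 51.

17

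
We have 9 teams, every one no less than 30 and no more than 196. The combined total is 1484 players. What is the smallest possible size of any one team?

To make one team as small as possible, make the other 8 as large as possible.
The other 8 can take up 8 × 196 = 1568 ≥ 1484 − 30, so one team can sit at its floor of 30.
Achievable: one at 30 and the other 8 totalling 1454, which fits since 8 × 30 ≤ 1454 ≤ 8 × 196.

30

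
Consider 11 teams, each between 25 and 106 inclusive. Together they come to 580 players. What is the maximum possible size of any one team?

106

To make one team as large as possible, make the other 10 as small as possible.
The other 10 contribute at least 10 × 25 = 250, leaving at most 580 − 250 = 330.
But each team is capped at 106, so the maximum is 106.
Achievable: one at 106 and the other 10 totalling 474, which fits since 10 × 25 ≤ 474 ≤ 10 × 106.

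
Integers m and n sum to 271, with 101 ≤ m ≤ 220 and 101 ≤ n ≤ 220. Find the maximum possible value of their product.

18360

mn = m(271 − m) is maximized when m is as near 271/2 as the bounds allow.
Taking m = 135 and n = 136 (both in [101, 220]) gives mn = 18360.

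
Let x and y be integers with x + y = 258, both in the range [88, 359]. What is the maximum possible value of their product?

With x + y fixed, xy peaks when the two are closest together.
Taking x = 129 and y = 129 (both in [88, 359]) gives xy = 16641.

16641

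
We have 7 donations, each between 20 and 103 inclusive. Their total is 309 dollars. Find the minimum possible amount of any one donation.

20

Minimizing one value means maximizing the remaining 6.
The other 6 can take up 6 × 103 = 618 ≥ 309 − 20, so one donation can sit at its floor of 20.
Achievable: one at 20 and the other 6 totalling 289, which fits since 6 × 20 ≤ 289 ≤ 6 × 103.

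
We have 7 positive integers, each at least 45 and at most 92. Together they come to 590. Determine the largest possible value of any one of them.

92

Maximizing one value means minimizing the remaining 6.
The other 6 contribute at least 6 × 45 = 270, leaving at most 590 − 270 = 320.
But each integer is capped at 92, so the maximum is 92.
Achievable: one at 92 and the other 6 totalling 498, which fits since 6 × 45 ≤ 498 ≤ 6 × 92.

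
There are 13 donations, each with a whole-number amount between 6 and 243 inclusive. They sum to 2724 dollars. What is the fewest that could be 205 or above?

2

If only k of them are at least 205, the other 13 − k are at most 204, so the total is at most k·243 + (13 − k)·204.
This must reach 2724, so k·243 + (13 − k)·204 ≥ 2724, giving k ≥ 2.
Exactly 2 works: 2 values at 243 and 11 at 204 total 2730; lower one of the high values by 6 (still ≥ 205) to hit 2724.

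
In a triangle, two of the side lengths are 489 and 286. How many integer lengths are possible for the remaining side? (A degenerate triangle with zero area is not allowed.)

The triangle inequality gives |489 − 286| < c < 489 + 286, i.e. 203 < c < 775.
So c can be any integer from 204 to 774: 571 values.

571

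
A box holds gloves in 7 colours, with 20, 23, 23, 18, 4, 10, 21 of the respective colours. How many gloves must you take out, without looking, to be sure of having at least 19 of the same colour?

In the worst case you take as many as possible of each colour without reaching 19: 18 + 18 + 18 + 18 + 4 + 10 + 18 = 104.
The next one must give 19 of some colour, so 104 + 1 = 105.

105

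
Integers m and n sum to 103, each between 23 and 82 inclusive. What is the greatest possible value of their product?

2652

With m + n fixed, mn peaks when the two are closest together.
Taking m = 51 and n = 52 (both in [23, 82]) gives mn = 2652.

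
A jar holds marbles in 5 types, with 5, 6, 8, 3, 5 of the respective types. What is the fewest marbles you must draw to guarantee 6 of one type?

24

In the worst case you take as many as possible of each type without reaching 6: 5 + 5 + 5 + 3 + 5 = 23.
The next one must give 6 of some type, so 23 + 1 = 24.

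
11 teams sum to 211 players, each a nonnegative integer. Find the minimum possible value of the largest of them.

20

The 11 values sum to 211, so their maximum is at least ⌈211/11⌉ = 20.
Achievable: 2 of them at 20 and 9 at 19 total 211.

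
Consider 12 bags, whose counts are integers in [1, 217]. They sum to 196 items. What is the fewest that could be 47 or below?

Each value above 47 is at least 48, contributing at least 48 − 1 = 47 above the floor 1.
The sum exceeds the floor total 12 by 184, so at most ⌊184/47⌋ = 3 exceed 47, and at least 9 are ≤ 47.
Exactly 9 works: 9 values at 1 and 3 at 48 total 153; raise one of the low values by 43 (still ≤ 47) to hit 196.

9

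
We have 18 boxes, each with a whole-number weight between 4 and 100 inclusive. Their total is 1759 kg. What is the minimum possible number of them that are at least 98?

If only k of them are at least 98, the other 18 − k are at most 97, so the total is at most k·100 + (18 − k)·97.
This must reach 1759, so k·100 + (18 − k)·97 ≥ 1759, giving k ≥ 5.
Exactly 5 works: 5 values at 100 and 13 at 97 total 1761; lower one of the high values by 2 (still ≥ 98) to hit 1759.

5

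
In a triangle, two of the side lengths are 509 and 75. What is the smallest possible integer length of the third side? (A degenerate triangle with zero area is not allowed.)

The third side must exceed |509 − 75| = 434.
The smallest integer above 434 is 435.

435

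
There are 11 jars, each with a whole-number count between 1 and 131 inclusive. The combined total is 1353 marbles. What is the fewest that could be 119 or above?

5

If only k of them are at least 119, the other 11 − k are at most 118, so the total is at most k·131 + (11 − k)·118.
This must reach 1353, so k·131 + (11 − k)·118 ≥ 1353, giving k ≥ 5.
Exactly 5 works: 5 values at 131 and 6 at 118 total 1363; lower one of the high values by 10 (still ≥ 119) to hit 1353.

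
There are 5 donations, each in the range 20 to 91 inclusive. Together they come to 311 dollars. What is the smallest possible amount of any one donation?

To make one donation as small as possible, make the other 4 as large as possible.
The other 4 can take up 4 × 91 = 364 ≥ 311 − 20, so one donation can sit at its floor of 20.
Achievable: one at 20 and the other 4 totalling 291, which fits since 4 × 20 ≤ 291 ≤ 4 × 91.

20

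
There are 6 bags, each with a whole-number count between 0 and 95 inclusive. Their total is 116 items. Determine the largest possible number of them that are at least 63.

With k values at 63 or above and the rest at least 0, the sum is at least 0 + 63k.
Since the sum is 116, we need 63k ≤ 116, i.e. k ≤ 1.
k = 1 is achieved by 1 value at 63 and 5 at 0, total 63; add 53 to one value (staying below 63) to reach 116.

1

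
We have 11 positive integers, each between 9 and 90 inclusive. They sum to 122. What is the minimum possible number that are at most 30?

If only k of them are at most 30, the other 11 − k are at least 31, so the total is at least (11 − k)·31 + k·9.
This is ≤ 122, so (11 − k)·31 + 9k ≤ 122, which gives k ≥ 10.
Exactly 10 works: 10 values at 9 and 1 at 31 total 121; raise one of the low values by 1 (still ≤ 30) to hit 122.

10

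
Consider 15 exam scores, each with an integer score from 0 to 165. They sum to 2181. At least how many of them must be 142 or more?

Each value short of 142 is at most 141, costing at least 165 − 141 = 24 against the maximum total of 2475.
We can afford to lose at most 2475 − 2181 = 294, so at most ⌊294/24⌋ = 12 fall short, and at least 3 are ≥ 142.
Exactly 3 works: 3 values at 165 and 12 at 141 total 2187; lower one of the high values by 6 (still ≥ 142) to hit 2181.

3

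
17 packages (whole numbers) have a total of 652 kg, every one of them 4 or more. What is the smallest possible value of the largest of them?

The average is 652/17 > 38, so not all 17 can be 38 or less; the largest is ≥ 39.
Achievable: 6 of them at 39 and 11 at 38 total 652.

39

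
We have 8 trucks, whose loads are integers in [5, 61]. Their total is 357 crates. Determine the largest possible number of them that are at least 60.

5

If k of the values are ≥ 60, the total is ≥ 60k + 5(8 − k).
Setting 60k + 5(8 − k) ≤ 357 gives 55k ≤ 317, so k ≤ 5.
k = 5 is achieved by 5 values at 60 and 3 at 5, total 315; add 42 to one value (staying below 60) to reach 357.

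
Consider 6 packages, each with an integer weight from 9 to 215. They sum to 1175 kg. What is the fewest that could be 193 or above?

1

Each value short of 193 is at most 192, costing at least 215 − 192 = 23 against the maximum total of 1290.
We can afford to lose at most 1290 − 1175 = 115, so at most ⌊115/23⌋ = 5 fall short, and at least 1 are ≥ 193.
Exactly 1 works: 1 value at 215 and 5 at 192 total 1175.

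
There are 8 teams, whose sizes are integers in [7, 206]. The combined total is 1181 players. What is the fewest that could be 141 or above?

1

Each value short of 141 is at most 140, costing at least 206 − 140 = 66 against the maximum total of 1648.
We can afford to lose at most 1648 − 1181 = 467, so at most ⌊467/66⌋ = 7 fall short, and at least 1 are ≥ 141.
Exactly 1 works: 1 value at 206 and 7 at 140 total 1186; lower one of the high values by 5 (still ≥ 141) to hit 1181.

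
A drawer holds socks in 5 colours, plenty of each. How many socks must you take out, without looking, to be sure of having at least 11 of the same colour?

In the worst case you draw 10 of each of the 5 colours: 5 × 10 = 50.
One more forces 11 of some colour, so 50 + 1 = 51.

51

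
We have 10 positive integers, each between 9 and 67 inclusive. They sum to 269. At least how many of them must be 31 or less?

3

Let j be the number exceeding 31. Then the total is ≥ 32·j + 9·(10 − j) = 90 + 23j.
So 23j ≤ 179 and j ≤ 7; hence at least 10 − 7 = 3 are ≤ 31.
Exactly 3 works: 3 values at 9 and 7 at 32 total 251; raise one of the low values by 18 (still ≤ 31) to hit 269.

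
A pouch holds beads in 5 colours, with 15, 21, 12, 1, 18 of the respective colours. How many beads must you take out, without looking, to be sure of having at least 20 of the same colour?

66

In the worst case you take as many as possible of each colour without reaching 20: 15 + 19 + 12 + 1 + 18 = 65.
The next one must give 20 of some colour, so 65 + 1 = 66.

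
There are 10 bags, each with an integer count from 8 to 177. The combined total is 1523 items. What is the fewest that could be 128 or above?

If only k of them are at least 128, the other 10 − k are at most 127, so the total is at most k·177 + (10 − k)·127.
This must reach 1523, so k·177 + (10 − k)·127 ≥ 1523, giving k ≥ 6.
Exactly 6 works: 6 values at 177 and 4 at 127 total 1570; lower one of the high values by 47 (still ≥ 128) to hit 1523.

6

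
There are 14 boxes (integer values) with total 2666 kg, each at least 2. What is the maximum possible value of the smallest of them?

190

The 14 values sum to 2666, so their minimum is at most ⌊2666/14⌋ = 190.
Taking 8 copies of 190 and 6 copies of 191 gives exactly 2666, so 190 is attained.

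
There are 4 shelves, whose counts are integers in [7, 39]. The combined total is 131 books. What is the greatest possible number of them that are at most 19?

Suppose k of them are at most 19. Those contribute at most 19 each and the rest at most 39 each.
So the total is at most 19k + 39(4 − k) = 156 − 20k. This must still be ≥ 131, so k ≤ 1.
k = 1 is achieved by 1 value at 19 and 3 at 39, total 136; lower one of the 39's by 5 (still > 19) to reach 131.

1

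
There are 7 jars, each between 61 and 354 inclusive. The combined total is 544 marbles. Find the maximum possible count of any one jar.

178

Maximizing one value means minimizing the remaining 6.
The other 6 contribute at least 6 × 61 = 366, leaving at most 544 − 366 = 178.
Since 178 ≤ 354, this is achievable: one at 178 and 6 at 61.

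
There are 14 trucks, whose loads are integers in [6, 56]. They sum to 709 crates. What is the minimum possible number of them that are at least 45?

Suppose at most 14 − j of them reach 45; then j values are ≤ 44 and the rest ≤ 56.
The total is then ≤ 44·j + 56·(14 − j) = 784 − 12j. For this to be ≥ 709 we need j ≤ 6, so at least 14 − 6 = 8 must reach 45.
Exactly 8 works: 8 values at 56 and 6 at 44 total 712; lower one of the high values by 3 (still ≥ 45) to hit 709.

8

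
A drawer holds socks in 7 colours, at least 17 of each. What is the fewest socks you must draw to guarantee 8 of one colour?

You could draw 7 of every colour without reaching 8 of any — 49 in all.
One more forces 8 of some colour, so 49 + 1 = 50.

50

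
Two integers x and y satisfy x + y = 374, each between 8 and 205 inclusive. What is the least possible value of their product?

Since x + y is fixed, pushing one of them to its bound minimizes the product.
The extreme feasible split is x = 169, y = 205, giving xy = 34645.

34645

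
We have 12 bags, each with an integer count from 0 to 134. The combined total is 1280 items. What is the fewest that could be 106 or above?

1

Each value short of 106 is at most 105, costing at least 134 − 105 = 29 against the maximum total of 1608.
We can afford to lose at most 1608 − 1280 = 328, so at most ⌊328/29⌋ = 11 fall short, and at least 1 are ≥ 106.
Exactly 1 works: 1 value at 134 and 11 at 105 total 1289; lower one of the high values by 9 (still ≥ 106) to hit 1280.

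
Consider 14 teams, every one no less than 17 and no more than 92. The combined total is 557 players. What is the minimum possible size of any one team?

To make one team as small as possible, make the other 13 as large as possible.
The other 13 can take up 13 × 92 = 1196 ≥ 557 − 17, so one team can sit at its floor of 17.
Achievable: one at 17 and the other 13 totalling 540, which fits since 13 × 17 ≤ 540 ≤ 13 × 92.

17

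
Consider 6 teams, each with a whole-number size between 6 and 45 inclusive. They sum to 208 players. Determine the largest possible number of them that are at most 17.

2

Each value at 17 or below falls at least 45 − 17 = 28 short of the ceiling 45.
The ceiling total is 6 × 45 = 270, and we need 208, so at most ⌊(270 − 208)/28⌋ = 2 can be that low.
k = 2 is achieved by 2 values at 17 and 4 at 45, total 214; lower one of the 45's by 6 (still > 17) to reach 208.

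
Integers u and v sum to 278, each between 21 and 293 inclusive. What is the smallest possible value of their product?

5397

uv = u(278 − u) is concave in u, so over [21, 257] it is minimized at an endpoint.
The extreme feasible split is u = 21, v = 257, giving uv = 5397.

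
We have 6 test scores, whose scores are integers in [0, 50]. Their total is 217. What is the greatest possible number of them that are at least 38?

Suppose k of them are at least 38. Those contribute at least 38 each and the other 6 − k at least 0 each.
So the total is at least 38k + 0(6 − k) = 0 + 38k. This must be ≤ 217, giving k ≤ 5.
k = 5 is achieved by 5 values at 38 and 1 at 0, total 190; add 27 to one value (staying below 38) to reach 217.

5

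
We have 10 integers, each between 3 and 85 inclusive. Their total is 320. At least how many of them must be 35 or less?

If only k of them are at most 35, the other 10 − k are at least 36, so the total is at least (10 − k)·36 + k·3.
This is ≤ 320, so (10 − k)·36 + 3k ≤ 320, which gives k ≥ 2.
Exactly 2 works: 2 values at 3 and 8 at 36 total 294; raise one of the low values by 26 (still ≤ 35) to hit 320.

2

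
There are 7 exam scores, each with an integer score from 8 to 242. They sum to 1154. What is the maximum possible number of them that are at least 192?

Suppose k of them are at least 192. Those contribute at least 192 each and the other 7 − k at least 8 each.
So the total is at least 192k + 8(7 − k) = 56 + 184k. This must be ≤ 1154, giving k ≤ 5.
k = 5 is achieved by 5 values at 192 and 2 at 8, total 976; add 178 to one value (staying below 192) to reach 1154.

5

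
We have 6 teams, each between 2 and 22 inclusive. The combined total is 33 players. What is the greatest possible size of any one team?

22

To make one team as large as possible, make the other 5 as small as possible.
The other 5 contribute at least 5 × 2 = 10, leaving at most 33 − 10 = 23.
But each team is capped at 22, so the maximum is 22.
Achievable: one at 22 and the other 5 totalling 11, which fits since 5 × 2 ≤ 11 ≤ 5 × 22.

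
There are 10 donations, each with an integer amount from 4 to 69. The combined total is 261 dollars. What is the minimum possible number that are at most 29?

2

Let j be the number exceeding 29. Then the total is ≥ 30·j + 4·(10 − j) = 40 + 26j.
So 26j ≤ 221 and j ≤ 8; hence at least 10 − 8 = 2 are ≤ 29.
Exactly 2 works: 2 values at 4 and 8 at 30 total 248; raise one of the low values by 13 (still ≤ 29) to hit 261.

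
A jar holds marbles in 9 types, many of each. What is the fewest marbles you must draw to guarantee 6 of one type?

46

You could draw 5 of every type without reaching 6 of any — 45 in all.
One more forces 6 of some type, so 45 + 1 = 46.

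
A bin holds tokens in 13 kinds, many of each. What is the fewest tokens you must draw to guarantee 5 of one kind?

In the worst case you draw 4 of each of the 13 kinds: 13 × 4 = 52.
One more forces 5 of some kind, so 52 + 1 = 53.

53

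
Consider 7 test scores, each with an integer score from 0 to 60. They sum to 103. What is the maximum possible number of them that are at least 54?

1

Suppose k of them are at least 54. Those contribute at least 54 each and the other 7 − k at least 0 each.
So the total is at least 54k + 0(7 − k) = 0 + 54k. This must be ≤ 103, giving k ≤ 1.
k = 1 is achieved by 1 value at 54 and 6 at 0, total 54; add 49 to one value (staying below 54) to reach 103.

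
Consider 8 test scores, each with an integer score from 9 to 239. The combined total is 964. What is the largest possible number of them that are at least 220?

With k values at 220 or above and the rest at least 9, the sum is at least 72 + 211k.
Since the sum is 964, we need 211k ≤ 892, i.e. k ≤ 4.
k = 4 is achieved by 4 values at 220 and 4 at 9, total 916; add 48 to one value (staying below 220) to reach 964.

4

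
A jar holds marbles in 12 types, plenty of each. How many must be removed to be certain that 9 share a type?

You could draw 8 of every type without reaching 9 of any — 96 in all.
One more forces 9 of some type, so 96 + 1 = 97.

97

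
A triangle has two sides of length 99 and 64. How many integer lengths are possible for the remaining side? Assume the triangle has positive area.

The triangle inequality gives |99 − 64| < c < 99 + 64, i.e. 35 < c < 163.
So c can be any integer from 36 to 162: 127 values.

127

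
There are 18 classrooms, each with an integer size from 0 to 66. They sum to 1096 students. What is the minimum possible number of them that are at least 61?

Suppose at most 18 − j of them reach 61; then j values are ≤ 60 and the rest ≤ 66.
The total is then ≤ 60·j + 66·(18 − j) = 1188 − 6j. For this to be ≥ 1096 we need j ≤ 15, so at least 18 − 15 = 3 must reach 61.
Exactly 3 works: 3 values at 66 and 15 at 60 total 1098; lower one of the high values by 2 (still ≥ 61) to hit 1096.

3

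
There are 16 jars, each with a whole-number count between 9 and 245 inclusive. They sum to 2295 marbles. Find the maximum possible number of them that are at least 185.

12

With k values at 185 or above and the rest at least 9, the sum is at least 144 + 176k.
Since the sum is 2295, we need 176k ≤ 2151, i.e. k ≤ 12.
k = 12 is achieved by 12 values at 185 and 4 at 9, total 2256; add 39 to one value (staying below 185) to reach 2295.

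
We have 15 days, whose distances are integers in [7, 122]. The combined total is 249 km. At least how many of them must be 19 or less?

4

Let j be the number exceeding 19. Then the total is ≥ 20·j + 7·(15 − j) = 105 + 13j.
So 13j ≤ 144 and j ≤ 11; hence at least 15 − 11 = 4 are ≤ 19.
Exactly 4 works: 4 values at 7 and 11 at 20 total 248; raise one of the low values by 1 (still ≤ 19) to hit 249.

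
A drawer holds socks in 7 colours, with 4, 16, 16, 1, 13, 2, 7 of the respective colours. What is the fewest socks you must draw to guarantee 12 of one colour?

In the worst case you take as many as possible of each colour without reaching 12: 4 + 11 + 11 + 1 + 11 + 2 + 7 = 47.
The next one must give 12 of some colour, so 47 + 1 = 48.

48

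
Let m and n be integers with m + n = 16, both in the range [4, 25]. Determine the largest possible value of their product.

For a fixed sum, the product mn is largest when m and n are as close as possible.
Taking m = 8 and n = 8 (both in [4, 25]) gives mn = 64.

64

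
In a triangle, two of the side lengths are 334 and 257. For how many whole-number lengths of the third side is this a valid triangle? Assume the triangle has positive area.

The triangle inequality gives |334 − 257| < c < 334 + 257, i.e. 77 < c < 591.
So c can be any integer from 78 to 590: 513 values.

513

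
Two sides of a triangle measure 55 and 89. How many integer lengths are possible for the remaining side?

The triangle inequality gives |55 − 89| < c < 55 + 89, i.e. 34 < c < 144.
So c can be any integer from 35 to 143: 109 values.

109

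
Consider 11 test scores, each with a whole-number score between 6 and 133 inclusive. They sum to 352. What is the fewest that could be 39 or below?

3

If only k of them are at most 39, the other 11 − k are at least 40, so the total is at least (11 − k)·40 + k·6.
This is ≤ 352, so (11 − k)·40 + 6k ≤ 352, which gives k ≥ 3.
Exactly 3 works: 3 values at 6 and 8 at 40 total 338; raise one of the low values by 14 (still ≤ 39) to hit 352.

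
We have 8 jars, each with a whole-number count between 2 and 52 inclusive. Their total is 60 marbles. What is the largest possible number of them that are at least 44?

1

With k values at 44 or above and the rest at least 2, the sum is at least 16 + 42k.
Since the sum is 60, we need 42k ≤ 44, i.e. k ≤ 1.
k = 1 is achieved by 1 value at 44 and 7 at 2, total 58; add 2 to one value (staying below 44) to reach 60.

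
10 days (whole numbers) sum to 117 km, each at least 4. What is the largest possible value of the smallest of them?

The average is 117/10 < 12, so some value is ≤ 11.
Taking 3 copies of 11 and 7 copies of 12 gives exactly 117, so 11 is attained.

11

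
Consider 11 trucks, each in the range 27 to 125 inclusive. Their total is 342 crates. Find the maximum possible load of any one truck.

72

Maximizing one value means minimizing the remaining 10.
The other 10 contribute at least 10 × 27 = 270, leaving at most 342 − 270 = 72.
Since 72 ≤ 125, this is achievable: one at 72 and 10 at 27.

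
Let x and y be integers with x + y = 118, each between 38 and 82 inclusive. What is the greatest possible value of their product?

3481

For a fixed sum, the product xy is largest when x and y are as close as possible.
Taking x = 59 and y = 59 (both in [38, 82]) gives xy = 3481.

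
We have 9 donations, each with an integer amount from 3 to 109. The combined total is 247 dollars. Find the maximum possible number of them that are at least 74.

3

Suppose k of them are at least 74. Those contribute at least 74 each and the other 9 − k at least 3 each.
So the total is at least 74k + 3(9 − k) = 27 + 71k. This must be ≤ 247, giving k ≤ 3.
k = 3 is achieved by 3 values at 74 and 6 at 3, total 240; add 7 to one value (staying below 74) to reach 247.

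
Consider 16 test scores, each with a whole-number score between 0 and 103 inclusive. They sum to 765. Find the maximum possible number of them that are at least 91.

8

With k values at 91 or above and the rest at least 0, the sum is at least 0 + 91k.
Since the sum is 765, we need 91k ≤ 765, i.e. k ≤ 8.
k = 8 is achieved by 8 values at 91 and 8 at 0, total 728; add 37 to one value (staying below 91) to reach 765.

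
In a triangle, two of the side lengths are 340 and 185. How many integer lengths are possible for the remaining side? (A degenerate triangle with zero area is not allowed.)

The triangle inequality gives |340 − 185| < c < 340 + 185, i.e. 155 < c < 525.
So c can be any integer from 156 to 524: 369 values.

369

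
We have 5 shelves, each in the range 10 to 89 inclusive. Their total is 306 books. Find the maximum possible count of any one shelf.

89

Maximizing one value means minimizing the remaining 4.
The other 4 contribute at least 4 × 10 = 40, leaving at most 306 − 40 = 266.
But each shelf is capped at 89, so the maximum is 89.
Achievable: one at 89 and the other 4 totalling 217, which fits since 4 × 10 ≤ 217 ≤ 4 × 89.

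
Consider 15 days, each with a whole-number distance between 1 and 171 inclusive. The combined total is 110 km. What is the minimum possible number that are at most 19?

If only k of them are at most 19, the other 15 − k are at least 20, so the total is at least (15 − k)·20 + k·1.
This is ≤ 110, so (15 − k)·20 + 1k ≤ 110, which gives k ≥ 10.
Exactly 10 works: 10 values at 1 and 5 at 20 total 110.

10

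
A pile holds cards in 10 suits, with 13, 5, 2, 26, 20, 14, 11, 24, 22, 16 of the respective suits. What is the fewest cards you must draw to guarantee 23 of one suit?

148

In the worst case you take as many as possible of each suit without reaching 23: 13 + 5 + 2 + 22 + 20 + 14 + 11 + 22 + 22 + 16 = 147.
The next one must give 23 of some suit, so 147 + 1 = 148.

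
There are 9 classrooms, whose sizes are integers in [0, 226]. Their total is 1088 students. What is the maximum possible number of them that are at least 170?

Suppose k of them are at least 170. Those contribute at least 170 each and the other 9 − k at least 0 each.
So the total is at least 170k + 0(9 − k) = 0 + 170k. This must be ≤ 1088, giving k ≤ 6.
k = 6 is achieved by 6 values at 170 and 3 at 0, total 1020; add 68 to one value (staying below 170) to reach 1088.

6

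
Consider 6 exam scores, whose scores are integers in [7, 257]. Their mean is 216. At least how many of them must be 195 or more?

The total is 6 × 216 = 1296.
If only k of them are at least 195, the other 6 − k are at most 194, so the total is at most k·257 + (6 − k)·194.
This must reach 1296, so k·257 + (6 − k)·194 ≥ 1296, giving k ≥ 3.
Exactly 3 works: 3 values at 257 and 3 at 194 total 1353; lower one of the high values by 57 (still ≥ 195) to hit 1296.

3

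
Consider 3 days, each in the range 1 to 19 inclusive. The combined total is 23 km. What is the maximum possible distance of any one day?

19

Maximizing one value means minimizing the remaining 2.
The other 2 contribute at least 2 × 1 = 2, leaving at most 23 − 2 = 21.
But each day is capped at 19, so the maximum is 19.
Achievable: one at 19 and the other 2 totalling 4, which fits since 2 × 1 ≤ 4 ≤ 2 × 19.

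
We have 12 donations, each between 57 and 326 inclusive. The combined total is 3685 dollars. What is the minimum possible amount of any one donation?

99

To make one donation as small as possible, make the other 11 as large as possible.
The other 11 contribute at most 11 × 326 = 3586, leaving at least 3685 − 3586 = 99.
Since 99 ≥ 57, this is achievable: one at 99 and 11 at 326.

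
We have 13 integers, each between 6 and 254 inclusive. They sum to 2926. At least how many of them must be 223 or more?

Each value short of 223 is at most 222, costing at least 254 − 222 = 32 against the maximum total of 3302.
We can afford to lose at most 3302 − 2926 = 376, so at most ⌊376/32⌋ = 11 fall short, and at least 2 are ≥ 223.
Exactly 2 works: 2 values at 254 and 11 at 222 total 2950; lower one of the high values by 24 (still ≥ 223) to hit 2926.

2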